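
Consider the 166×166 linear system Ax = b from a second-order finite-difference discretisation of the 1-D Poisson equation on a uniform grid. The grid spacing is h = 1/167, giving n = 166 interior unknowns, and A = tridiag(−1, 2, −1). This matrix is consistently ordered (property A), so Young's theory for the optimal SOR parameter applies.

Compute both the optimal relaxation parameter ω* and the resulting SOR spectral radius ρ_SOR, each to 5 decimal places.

½·tridiag(1,0,1) at n=166: λ_k = cos(kπ/167); max |λ| at k=1 ⇒ ρ_J = cos(π/167) ≈ 0.99982.
√(1−ρ_J²) = |sin(π/167)| = 0.018811
So ω* = 2/1.018811 = 1.96307 (Young).
Hence ρ(B_{ω*}) = 1.96307 − 1 = 0.96307.

ω* = 1.96307, ρ_SOR = 0.96307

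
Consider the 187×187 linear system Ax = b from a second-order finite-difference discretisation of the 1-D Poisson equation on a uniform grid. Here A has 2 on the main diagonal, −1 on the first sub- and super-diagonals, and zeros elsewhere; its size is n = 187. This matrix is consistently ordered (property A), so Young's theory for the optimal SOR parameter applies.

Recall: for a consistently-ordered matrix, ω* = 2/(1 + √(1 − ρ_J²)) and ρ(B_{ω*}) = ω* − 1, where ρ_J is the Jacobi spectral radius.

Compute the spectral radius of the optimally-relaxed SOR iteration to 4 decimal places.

ρ_SOR = 0.9671

B_J for the 187×187 system has eigenvalues cos(kπ/188); ρ_J = cos(π/188) = 0.9999.
root = sin(π/188) = 0.01671  (since 1−cos² = sin²).
ω* = 2/(1+0.01671) = 1.9671
ρ_SOR = ω* − 1 ≈ 0.9671.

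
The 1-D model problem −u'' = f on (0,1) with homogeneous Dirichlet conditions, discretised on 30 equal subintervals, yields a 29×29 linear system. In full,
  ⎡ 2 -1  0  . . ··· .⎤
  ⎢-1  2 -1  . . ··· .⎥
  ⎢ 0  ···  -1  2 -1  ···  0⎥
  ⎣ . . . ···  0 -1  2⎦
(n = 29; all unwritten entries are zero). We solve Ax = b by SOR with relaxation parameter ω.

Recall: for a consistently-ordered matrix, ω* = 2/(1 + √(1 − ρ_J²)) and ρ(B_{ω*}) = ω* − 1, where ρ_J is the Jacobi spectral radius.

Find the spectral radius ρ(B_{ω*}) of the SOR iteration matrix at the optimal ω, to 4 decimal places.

ρ_SOR = 0.8107

spectrum of D⁻¹(L+U) = {cos(kπ/30) : 1≤k≤29}; ρ_J = cos(π/30) = 0.9945.
1 − cos²(π/30) = sin²(π/30) ⇒ √(1−ρ_J²) = sin(π/30) = 0.10453.
So ω* = 2/1.10453 = 1.8107 (Young).
[ρ_SOR] ω* − 1 = 0.8107.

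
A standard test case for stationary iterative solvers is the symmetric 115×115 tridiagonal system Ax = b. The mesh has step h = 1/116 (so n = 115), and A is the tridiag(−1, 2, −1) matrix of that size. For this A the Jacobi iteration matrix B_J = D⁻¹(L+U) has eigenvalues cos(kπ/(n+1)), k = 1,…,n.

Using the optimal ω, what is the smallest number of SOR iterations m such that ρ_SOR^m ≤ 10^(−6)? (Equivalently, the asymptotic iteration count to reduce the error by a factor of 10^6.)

spectrum of D⁻¹(L+U) = {cos(kπ/116) : 1≤k≤115}; ρ_J = cos(π/116) = 0.9996333.
1 − cos²(π/116) = sin²(π/116) ⇒ √(1−ρ_J²) = sin(π/116) = 0.0270794.
So ω* = 2/1.0270794 = 1.9472691 (Young).
At ω = 1.9472691 every |λ(B_ω)| = ω−1, so ρ_SOR = 0.9472691.
For 6 digits: m = 6·ln10 / (−ln 0.9472691) = 13.8155/0.0541721 = 255.030; round up → m = 256.

m = 256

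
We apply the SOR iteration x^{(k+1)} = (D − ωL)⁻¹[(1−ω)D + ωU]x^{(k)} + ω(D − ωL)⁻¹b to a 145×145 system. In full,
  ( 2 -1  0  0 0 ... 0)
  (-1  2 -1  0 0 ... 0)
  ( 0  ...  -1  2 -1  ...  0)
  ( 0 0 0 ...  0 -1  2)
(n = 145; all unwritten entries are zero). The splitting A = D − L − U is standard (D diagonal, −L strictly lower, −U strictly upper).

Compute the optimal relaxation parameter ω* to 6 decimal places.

ω* = 1.957874

spectrum of D⁻¹(L+U) = {cos(kπ/146) : 1≤k≤145}; ρ_J = cos(π/146) = 0.999769.
√(1−ρ_J²) simplifies to sin(π/146) = 0.0215161.
So ω* = 2/1.0215161 = 1.957874 (Young).
ρ_SOR = ω* − 1 ≈ 0.957874.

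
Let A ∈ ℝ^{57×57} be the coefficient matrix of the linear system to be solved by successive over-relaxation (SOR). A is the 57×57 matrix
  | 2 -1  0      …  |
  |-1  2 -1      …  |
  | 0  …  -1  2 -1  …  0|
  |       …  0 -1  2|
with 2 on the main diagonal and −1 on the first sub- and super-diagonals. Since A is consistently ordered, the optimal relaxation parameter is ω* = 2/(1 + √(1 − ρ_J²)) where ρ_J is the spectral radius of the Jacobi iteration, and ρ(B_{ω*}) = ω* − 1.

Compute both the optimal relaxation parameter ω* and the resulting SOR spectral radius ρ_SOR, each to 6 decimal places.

½·tridiag(1,0,1) at n=57: λ_k = cos(kπ/58); max |λ| at k=1 ⇒ ρ_J = cos(π/58) ≈ 0.998533.
1 − cos²(π/58) = sin²(π/58) ⇒ √(1−ρ_J²) = sin(π/58) = 0.0541389.
Young: ω* = 2/(1+√(1−ρ_J²)) = 2/(1+0.0541389) = 2/1.0541389 = 1.897283.
Hence ρ(B_{ω*}) = 1.897283 − 1 = 0.897283.

ω* = 1.897283, ρ_SOR = 0.897283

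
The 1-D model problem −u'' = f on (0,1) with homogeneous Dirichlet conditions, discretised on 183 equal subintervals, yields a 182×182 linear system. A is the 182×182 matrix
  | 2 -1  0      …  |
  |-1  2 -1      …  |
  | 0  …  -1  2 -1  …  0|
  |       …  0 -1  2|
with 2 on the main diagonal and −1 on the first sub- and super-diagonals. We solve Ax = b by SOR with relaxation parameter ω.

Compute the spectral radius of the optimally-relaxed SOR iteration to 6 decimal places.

ρ_SOR = 0.966247

With n=182, ρ(Jacobi) = cos(π/183) = 0.999853.
1 − cos²(π/183) = sin²(π/183) ⇒ √(1−ρ_J²) = sin(π/183) = 0.0171663.
So ω* = 2/1.0171663 = 1.966247 (Young).
ρ_SOR = ω* − 1 ≈ 0.966247.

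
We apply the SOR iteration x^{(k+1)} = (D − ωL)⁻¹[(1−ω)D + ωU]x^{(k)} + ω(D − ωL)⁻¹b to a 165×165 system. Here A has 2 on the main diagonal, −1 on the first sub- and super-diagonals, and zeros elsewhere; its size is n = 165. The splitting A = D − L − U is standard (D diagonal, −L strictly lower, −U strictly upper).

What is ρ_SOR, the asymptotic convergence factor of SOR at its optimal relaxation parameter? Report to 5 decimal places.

[ρ_J] n=165: ρ(B_J) = cos(π/(n+1)) = cos(π/166) = 0.99982.
root = sin(π/166) = 0.018924  (since 1−cos² = sin²).
[ω*] 2 ÷ (1 + 0.018924) = 2 ÷ 1.018924 = 1.96285.
ρ_SOR = ω* − 1 ≈ 0.96285.

ρ_SOR = 0.96285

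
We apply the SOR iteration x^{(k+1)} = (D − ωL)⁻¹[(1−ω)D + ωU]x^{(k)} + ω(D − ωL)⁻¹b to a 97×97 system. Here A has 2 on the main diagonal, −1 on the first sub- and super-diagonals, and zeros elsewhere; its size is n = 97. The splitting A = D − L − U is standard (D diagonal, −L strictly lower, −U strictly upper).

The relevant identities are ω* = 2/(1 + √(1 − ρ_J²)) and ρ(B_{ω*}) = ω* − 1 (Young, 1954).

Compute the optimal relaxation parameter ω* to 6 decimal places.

[ρ_J] n=97: ρ(B_J) = cos(π/(n+1)) = cos(π/98) = 0.999486.
root = sin(π/98) = 0.0320516  (since 1−cos² = sin²).
ω* = 2/(1+0.0320516) = 1.937888
[ρ_SOR] ω* − 1 = 0.937888.

ω* = 1.937888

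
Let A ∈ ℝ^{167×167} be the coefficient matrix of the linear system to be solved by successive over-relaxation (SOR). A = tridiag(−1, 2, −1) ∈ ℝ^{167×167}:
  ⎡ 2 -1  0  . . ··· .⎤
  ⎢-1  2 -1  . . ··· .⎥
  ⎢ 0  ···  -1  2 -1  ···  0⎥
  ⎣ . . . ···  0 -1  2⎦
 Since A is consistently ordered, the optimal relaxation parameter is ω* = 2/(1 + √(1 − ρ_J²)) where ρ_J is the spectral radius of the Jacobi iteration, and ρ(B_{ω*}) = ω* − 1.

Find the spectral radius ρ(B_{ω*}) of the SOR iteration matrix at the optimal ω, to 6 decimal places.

ρ_SOR = 0.963289

spectrum of D⁻¹(L+U) = {cos(kπ/168) : 1≤k≤167}; ρ_J = cos(π/168) = 0.999825.
1 − cos²(π/168) = sin²(π/168) ⇒ √(1−ρ_J²) = sin(π/168) = 0.0186989.
ω* = 2/(1 + 0.0186989) = 2/1.0186989 = 1.963289.
ρ_SOR = ω* − 1 ≈ 0.963289.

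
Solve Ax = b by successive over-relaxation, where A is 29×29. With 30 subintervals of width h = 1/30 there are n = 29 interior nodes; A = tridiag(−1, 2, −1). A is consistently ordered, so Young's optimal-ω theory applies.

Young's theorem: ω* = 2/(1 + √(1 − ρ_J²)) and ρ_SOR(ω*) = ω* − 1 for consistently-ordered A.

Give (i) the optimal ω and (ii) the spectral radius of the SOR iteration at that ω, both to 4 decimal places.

ω* = 1.8107, ρ_SOR = 0.8107

n=29: λ(B_J) = 1 − λ(A)/2 = cos(kπ/30); k=1 gives ρ_J = 0.9945.
root = sin(π/30) = 0.10453  (since 1−cos² = sin²).
ω* = 2 / (1 + 0.10453) = 2 / 1.10453 ≈ 1.8107.
At ω = 1.8107 every |λ(B_ω)| = ω−1, so ρ_SOR = 0.8107.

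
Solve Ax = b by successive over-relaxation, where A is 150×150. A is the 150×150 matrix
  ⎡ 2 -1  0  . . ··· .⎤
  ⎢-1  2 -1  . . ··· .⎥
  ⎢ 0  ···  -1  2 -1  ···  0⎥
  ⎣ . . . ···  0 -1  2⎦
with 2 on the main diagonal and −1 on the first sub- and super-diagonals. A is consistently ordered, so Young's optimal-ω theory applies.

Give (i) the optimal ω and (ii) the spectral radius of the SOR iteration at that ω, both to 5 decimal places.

ω* = 1.95924, ρ_SOR = 0.95924

spectrum of D⁻¹(L+U) = {cos(kπ/151) : 1≤k≤150}; ρ_J = cos(π/151) = 0.99978.
√(1−ρ_J²) simplifies to sin(π/151) = 0.020804.
ω* = 2 / (1 + 0.020804) = 2 / 1.020804 ≈ 1.95924.
ρ_SOR = ω* − 1 ≈ 0.95924.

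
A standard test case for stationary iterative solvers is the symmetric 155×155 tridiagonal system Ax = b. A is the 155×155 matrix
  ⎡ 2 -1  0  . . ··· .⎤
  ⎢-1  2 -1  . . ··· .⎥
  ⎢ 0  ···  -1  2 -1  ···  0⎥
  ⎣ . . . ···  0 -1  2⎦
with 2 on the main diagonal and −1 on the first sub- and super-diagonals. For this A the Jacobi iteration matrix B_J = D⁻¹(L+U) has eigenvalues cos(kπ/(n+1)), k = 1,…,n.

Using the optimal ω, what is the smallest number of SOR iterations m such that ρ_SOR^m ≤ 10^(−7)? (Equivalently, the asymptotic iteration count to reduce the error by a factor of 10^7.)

n=155: λ(B_J) = 1 − λ(A)/2 = cos(kπ/156); k=1 gives ρ_J = 0.9997972.
√(1 − cos²(π/156)) = sin(π/156) ≈ 0.0201371.
ω* = 2/(1 + 0.0201371) = 2/1.0201371 = 1.9605208.
Hence ρ(B_{ω*}) = 1.9605208 − 1 = 0.9605208.
For 7 digits: m = 7·ln10 / (−ln 0.9605208) = 16.1181/0.0402796 = 400.155; round up → m = 401.

m = 401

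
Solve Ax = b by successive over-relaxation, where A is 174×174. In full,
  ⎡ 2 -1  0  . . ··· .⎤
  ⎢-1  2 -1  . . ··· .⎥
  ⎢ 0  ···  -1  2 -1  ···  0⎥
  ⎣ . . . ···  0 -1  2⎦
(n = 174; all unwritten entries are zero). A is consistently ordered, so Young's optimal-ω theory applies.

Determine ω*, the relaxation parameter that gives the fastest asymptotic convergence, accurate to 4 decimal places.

½·tridiag(1,0,1) at n=174: λ_k = cos(kπ/175); max |λ| at k=1 ⇒ ρ_J = cos(π/175) ≈ 0.9998.
√(1−ρ_J²) simplifies to sin(π/175) = 0.01795.
Young: ω* = 2/(1+√(1−ρ_J²)) = 2/(1+0.01795) = 2/1.01795 = 1.9647.
ρ(B_{ω*}) = ω*−1 = 0.9647

ω* = 1.9647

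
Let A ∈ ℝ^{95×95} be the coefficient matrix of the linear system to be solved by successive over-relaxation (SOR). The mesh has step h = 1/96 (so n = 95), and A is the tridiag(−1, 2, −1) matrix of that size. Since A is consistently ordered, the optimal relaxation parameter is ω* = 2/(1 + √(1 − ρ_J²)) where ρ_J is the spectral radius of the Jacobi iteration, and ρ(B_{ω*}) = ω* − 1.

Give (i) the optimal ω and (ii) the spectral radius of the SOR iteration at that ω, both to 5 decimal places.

ω* = 1.93664, ρ_SOR = 0.93664

spectrum of D⁻¹(L+U) = {cos(kπ/96) : 1≤k≤95}; ρ_J = cos(π/96) = 0.99946.
√(1−ρ_J²) = |sin(π/96)| = 0.032719
ω* = 2/(1+0.032719) = 1.93664
ρ_SOR = ω* − 1 = 1.93664 − 1 = 0.93664.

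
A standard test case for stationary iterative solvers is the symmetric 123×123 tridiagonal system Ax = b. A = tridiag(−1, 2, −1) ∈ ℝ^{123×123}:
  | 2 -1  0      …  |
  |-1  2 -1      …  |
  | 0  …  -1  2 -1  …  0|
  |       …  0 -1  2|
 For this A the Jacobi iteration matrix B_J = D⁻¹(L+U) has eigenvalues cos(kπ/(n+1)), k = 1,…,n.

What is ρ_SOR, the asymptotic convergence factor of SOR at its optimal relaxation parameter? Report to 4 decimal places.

ρ_SOR = 0.9506

ρ_J = max_k |cos(kπ/124)| = cos(π/124) = 0.9997
√(1 − cos²(π/124)) = sin(π/124) ≈ 0.02533.
Young: ω* = 2/(1+√(1−ρ_J²)) = 2/(1+0.02533) = 2/1.02533 = 1.9506.
At ω = 1.9506 every |λ(B_ω)| = ω−1, so ρ_SOR = 0.9506.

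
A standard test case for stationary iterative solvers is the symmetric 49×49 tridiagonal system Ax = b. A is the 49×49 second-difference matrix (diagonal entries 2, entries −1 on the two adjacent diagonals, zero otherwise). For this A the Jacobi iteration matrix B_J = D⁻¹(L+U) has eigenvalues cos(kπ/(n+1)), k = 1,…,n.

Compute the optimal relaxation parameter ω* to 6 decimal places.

ω* = 1.881838

ρ_J = max_k |cos(kπ/50)| = cos(π/50) = 0.998027
1 − cos²(π/50) = sin²(π/50) ⇒ √(1−ρ_J²) = sin(π/50) = 0.0627905.
ω* = 2/(1+0.0627905) = 1.881838
ρ(B_{ω*}) = ω*−1 = 0.881838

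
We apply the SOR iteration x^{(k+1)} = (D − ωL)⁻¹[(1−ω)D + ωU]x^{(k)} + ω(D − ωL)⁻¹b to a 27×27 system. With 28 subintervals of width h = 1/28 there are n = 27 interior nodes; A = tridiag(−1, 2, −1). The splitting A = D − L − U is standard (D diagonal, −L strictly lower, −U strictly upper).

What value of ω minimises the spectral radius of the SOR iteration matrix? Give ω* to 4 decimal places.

With n=27, ρ(Jacobi) = cos(π/28) = 0.9937.
√(1−ρ_J²) = |sin(π/28)| = 0.11196
So ω* = 2/1.11196 = 1.7986 (Young).
ρ_SOR = ω* − 1 ≈ 0.7986.

ω* = 1.7986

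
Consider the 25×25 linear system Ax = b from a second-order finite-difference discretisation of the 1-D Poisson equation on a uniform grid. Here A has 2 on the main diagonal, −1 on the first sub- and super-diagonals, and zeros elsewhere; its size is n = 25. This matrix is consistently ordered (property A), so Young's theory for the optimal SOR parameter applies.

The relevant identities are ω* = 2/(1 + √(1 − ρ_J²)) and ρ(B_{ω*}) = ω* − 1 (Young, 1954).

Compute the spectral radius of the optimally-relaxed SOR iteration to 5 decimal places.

n=25: λ(B_J) = 1 − λ(A)/2 = cos(kπ/26); k=1 gives ρ_J = 0.99271.
√(1−ρ_J²) = |sin(π/26)| = 0.120537
[ω*] 2 ÷ (1 + 0.120537) = 2 ÷ 1.120537 = 1.78486.
ρ(B_{ω*}) = ω*−1 = 0.78486

ρ_SOR = 0.78486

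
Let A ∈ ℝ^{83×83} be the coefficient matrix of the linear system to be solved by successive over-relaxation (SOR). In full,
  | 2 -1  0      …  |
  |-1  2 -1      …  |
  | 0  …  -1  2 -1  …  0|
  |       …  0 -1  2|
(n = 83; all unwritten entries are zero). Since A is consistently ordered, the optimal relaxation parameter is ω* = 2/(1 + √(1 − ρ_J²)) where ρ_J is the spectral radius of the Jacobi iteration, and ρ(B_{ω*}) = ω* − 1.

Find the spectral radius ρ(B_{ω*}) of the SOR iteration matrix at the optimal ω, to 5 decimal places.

n=83: λ(B_J) = 1 − λ(A)/2 = cos(kπ/84); k=1 gives ρ_J = 0.99930.
√(1−ρ_J²) = |sin(π/84)| = 0.037391
ω* = 2/(1 + 0.037391) = 2/1.037391 = 1.92791.
[ρ_SOR] ω* − 1 = 0.92791.

ρ_SOR = 0.92791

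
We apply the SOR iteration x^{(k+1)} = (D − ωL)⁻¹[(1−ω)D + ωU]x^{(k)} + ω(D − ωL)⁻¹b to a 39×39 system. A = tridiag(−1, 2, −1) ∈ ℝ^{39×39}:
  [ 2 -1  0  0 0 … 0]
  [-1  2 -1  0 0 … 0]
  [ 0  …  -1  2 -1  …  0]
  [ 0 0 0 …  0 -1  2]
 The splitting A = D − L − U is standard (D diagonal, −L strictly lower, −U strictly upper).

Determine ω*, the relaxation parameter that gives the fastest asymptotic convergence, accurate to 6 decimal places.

B_J for the 39×39 system has eigenvalues cos(kπ/40); ρ_J = cos(π/40) = 0.996917.
√(1−ρ_J²) simplifies to sin(π/40) = 0.0784591.
ω* = 2 / (1 + 0.0784591) = 2 / 1.0784591 ≈ 1.854498.
ρ(B_{ω*}) = ω*−1 = 0.854498

ω* = 1.854498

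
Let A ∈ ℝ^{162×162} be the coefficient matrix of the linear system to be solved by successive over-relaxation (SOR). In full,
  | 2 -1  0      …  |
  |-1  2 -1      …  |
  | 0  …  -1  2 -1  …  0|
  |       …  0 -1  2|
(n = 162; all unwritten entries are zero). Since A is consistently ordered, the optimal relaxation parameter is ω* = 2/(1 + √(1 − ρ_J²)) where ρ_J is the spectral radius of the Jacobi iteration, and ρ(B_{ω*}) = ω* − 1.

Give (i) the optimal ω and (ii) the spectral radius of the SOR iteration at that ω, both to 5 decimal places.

ω* = 1.96218, ρ_SOR = 0.96218

B_J for the 162×162 system has eigenvalues cos(kπ/163); ρ_J = cos(π/163) = 0.99981.
1 − cos²(π/163) = sin²(π/163) ⇒ √(1−ρ_J²) = sin(π/163) = 0.019272.
ω* = 2/(1+0.019272) = 1.96218
ρ_SOR = ω* − 1 = 1.96218 − 1 = 0.96218.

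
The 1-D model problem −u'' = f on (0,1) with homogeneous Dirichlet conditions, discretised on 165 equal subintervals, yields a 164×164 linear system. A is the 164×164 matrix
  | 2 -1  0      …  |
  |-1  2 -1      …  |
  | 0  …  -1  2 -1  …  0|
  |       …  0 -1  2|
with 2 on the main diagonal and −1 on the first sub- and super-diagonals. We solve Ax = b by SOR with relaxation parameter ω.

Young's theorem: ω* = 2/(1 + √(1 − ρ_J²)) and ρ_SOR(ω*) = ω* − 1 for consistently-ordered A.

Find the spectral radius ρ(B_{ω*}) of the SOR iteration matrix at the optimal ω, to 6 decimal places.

ρ_SOR = 0.962634

n=164: λ(B_J) = 1 − λ(A)/2 = cos(kπ/165); k=1 gives ρ_J = 0.999819.
root = sin(π/165) = 0.0190388  (since 1−cos² = sin²).
ω* = 2/(1+0.0190388) = 1.962634
ρ_SOR = ω* − 1 ≈ 0.962634.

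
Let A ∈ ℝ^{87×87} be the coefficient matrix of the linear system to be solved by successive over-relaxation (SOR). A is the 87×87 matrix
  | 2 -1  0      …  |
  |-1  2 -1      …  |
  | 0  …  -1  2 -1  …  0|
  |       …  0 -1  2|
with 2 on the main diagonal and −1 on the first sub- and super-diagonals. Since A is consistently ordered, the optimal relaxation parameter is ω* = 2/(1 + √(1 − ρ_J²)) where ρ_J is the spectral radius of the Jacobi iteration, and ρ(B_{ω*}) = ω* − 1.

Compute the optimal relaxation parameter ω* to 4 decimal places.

ρ_J = max_k |cos(kπ/88)| = cos(π/88) = 0.9994
√(1 − cos²(π/88)) = sin(π/88) ≈ 0.03569.
[ω*] 2 ÷ (1 + 0.03569) = 2 ÷ 1.03569 = 1.9311.
ρ_SOR = ω* − 1 ≈ 0.9311.

ω* = 1.9311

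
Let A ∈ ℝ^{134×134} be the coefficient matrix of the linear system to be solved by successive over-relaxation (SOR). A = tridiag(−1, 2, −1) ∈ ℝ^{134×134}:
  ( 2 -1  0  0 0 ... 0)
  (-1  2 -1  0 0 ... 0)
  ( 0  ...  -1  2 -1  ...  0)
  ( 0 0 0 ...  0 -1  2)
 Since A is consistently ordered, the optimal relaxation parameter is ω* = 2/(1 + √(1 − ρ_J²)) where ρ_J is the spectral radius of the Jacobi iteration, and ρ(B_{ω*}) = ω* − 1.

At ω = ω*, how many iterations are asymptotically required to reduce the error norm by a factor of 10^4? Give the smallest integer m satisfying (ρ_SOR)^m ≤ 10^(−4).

ρ_J = max_k |cos(kπ/135)| = cos(π/135) = 0.9997292
root = sin(π/135) = 0.0232690  (since 1−cos² = sin²).
Young: ω* = 2/(1+√(1−ρ_J²)) = 2/(1+0.0232690) = 2/1.0232690 = 1.9545203.
At ω = 1.9545203 every |λ(B_ω)| = ω−1, so ρ_SOR = 0.9545203.
4·ln10 = 9.21034; −ln(0.9545203) = 0.0465464; m = ⌈9.21034/0.0465464⌉ = ⌈197.874⌉ = 198.

m = 198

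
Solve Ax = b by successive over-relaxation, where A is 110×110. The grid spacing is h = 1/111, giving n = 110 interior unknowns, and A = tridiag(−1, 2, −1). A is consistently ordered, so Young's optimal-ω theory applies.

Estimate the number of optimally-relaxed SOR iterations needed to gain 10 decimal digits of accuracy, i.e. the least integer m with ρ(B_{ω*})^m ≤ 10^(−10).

n=110: λ(B_J) = 1 − λ(A)/2 = cos(kπ/111); k=1 gives ρ_J = 0.9995995.
1 − cos²(π/111) = sin²(π/111) ⇒ √(1−ρ_J²) = sin(π/111) = 0.0282989.
So ω* = 2/1.0282989 = 1.9449598 (Young).
Hence ρ(B_{ω*}) = 1.9449598 − 1 = 0.9449598.
(0.9449598)^m ≤ 10^{−10}  ⇒  m·ln(0.9449598) ≤ −10·ln10  ⇒  m ≥ 406.725  ⇒  m = 407

m = 407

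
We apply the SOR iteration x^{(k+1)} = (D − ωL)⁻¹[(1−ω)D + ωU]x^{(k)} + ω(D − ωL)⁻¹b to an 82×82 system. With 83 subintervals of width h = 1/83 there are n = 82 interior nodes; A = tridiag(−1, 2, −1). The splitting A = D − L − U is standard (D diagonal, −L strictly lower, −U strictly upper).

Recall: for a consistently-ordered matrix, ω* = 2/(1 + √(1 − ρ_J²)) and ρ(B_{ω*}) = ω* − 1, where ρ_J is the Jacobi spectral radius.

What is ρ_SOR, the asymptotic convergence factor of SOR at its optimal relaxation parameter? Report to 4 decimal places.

ρ_SOR = 0.9271

[ρ_J] n=82: ρ(B_J) = cos(π/(n+1)) = cos(π/83) = 0.9993.
√(1−ρ_J²) simplifies to sin(π/83) = 0.03784.
ω* = 2/(1 + 0.03784) = 2/1.03784 = 1.9271.
ρ(B_{ω*}) = ω*−1 = 0.9271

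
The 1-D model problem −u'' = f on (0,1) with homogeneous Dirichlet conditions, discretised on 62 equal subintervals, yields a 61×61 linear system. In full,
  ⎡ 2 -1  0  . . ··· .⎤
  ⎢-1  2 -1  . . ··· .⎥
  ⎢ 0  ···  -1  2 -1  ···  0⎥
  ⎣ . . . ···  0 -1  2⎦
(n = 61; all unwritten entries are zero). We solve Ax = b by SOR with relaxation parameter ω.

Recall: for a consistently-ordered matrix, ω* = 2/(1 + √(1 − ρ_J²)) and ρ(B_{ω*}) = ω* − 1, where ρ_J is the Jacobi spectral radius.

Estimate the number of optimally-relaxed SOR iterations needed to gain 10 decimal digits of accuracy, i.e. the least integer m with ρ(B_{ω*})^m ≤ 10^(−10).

m = 228

B_J for the 61×61 system has eigenvalues cos(kπ/62); ρ_J = cos(π/62) = 0.9987165.
√(1−ρ_J²) simplifies to sin(π/62) = 0.0506492.
Then 2/(1+√(1−ρ_J²)) = 2/(1+0.0506492); ω* = 2/1.0506492 = 1.9035849.
and ρ(B_{ω*}) = 1.9035849 − 1 = 0.9035849.
(0.9035849)^m ≤ 10^{−10}  ⇒  m·ln(0.9035849) ≤ −10·ln10  ⇒  m ≥ 227.113  ⇒  m = 228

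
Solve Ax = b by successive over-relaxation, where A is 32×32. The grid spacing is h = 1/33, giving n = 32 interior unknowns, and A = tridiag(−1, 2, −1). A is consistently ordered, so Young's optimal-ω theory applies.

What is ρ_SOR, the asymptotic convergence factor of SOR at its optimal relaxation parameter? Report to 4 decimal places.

ρ_SOR = 0.8264

spectrum of D⁻¹(L+U) = {cos(kπ/33) : 1≤k≤32}; ρ_J = cos(π/33) = 0.9955.
√(1 − cos²(π/33)) = sin(π/33) ≈ 0.09506.
ω* = 2 / (1 + 0.09506) = 2 / 1.09506 ≈ 1.8264.
At ω = 1.8264 every |λ(B_ω)| = ω−1, so ρ_SOR = 0.8264.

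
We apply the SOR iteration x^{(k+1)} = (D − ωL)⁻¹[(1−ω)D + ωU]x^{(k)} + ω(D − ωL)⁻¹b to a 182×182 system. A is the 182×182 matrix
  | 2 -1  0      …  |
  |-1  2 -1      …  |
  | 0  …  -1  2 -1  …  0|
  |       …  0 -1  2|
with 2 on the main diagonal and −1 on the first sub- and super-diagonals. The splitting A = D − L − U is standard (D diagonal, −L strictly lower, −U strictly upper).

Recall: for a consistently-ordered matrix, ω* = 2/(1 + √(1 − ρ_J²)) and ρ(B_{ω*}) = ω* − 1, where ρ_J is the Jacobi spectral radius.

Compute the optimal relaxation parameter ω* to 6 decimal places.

spectrum of D⁻¹(L+U) = {cos(kπ/183) : 1≤k≤182}; ρ_J = cos(π/183) = 0.999853.
root = sin(π/183) = 0.0171663  (since 1−cos² = sin²).
Young: ω* = 2/(1+√(1−ρ_J²)) = 2/(1+0.0171663) = 2/1.0171663 = 1.966247.
ρ_SOR = ω* − 1 ≈ 0.966247.

ω* = 1.966247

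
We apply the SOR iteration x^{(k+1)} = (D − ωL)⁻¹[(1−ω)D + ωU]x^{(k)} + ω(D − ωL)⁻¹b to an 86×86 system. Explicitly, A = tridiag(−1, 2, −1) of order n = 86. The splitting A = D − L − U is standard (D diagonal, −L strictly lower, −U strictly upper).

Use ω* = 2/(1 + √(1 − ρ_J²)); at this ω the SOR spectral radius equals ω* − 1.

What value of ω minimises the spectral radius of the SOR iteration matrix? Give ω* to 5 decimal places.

ρ_J = max_k |cos(kπ/87)| = cos(π/87) = 0.99935
√(1−ρ_J²) = |sin(π/87)| = 0.036102
ω* = 2/(1+0.036102) = 1.93031
[ρ_SOR] ω* − 1 = 0.93031.

ω* = 1.93031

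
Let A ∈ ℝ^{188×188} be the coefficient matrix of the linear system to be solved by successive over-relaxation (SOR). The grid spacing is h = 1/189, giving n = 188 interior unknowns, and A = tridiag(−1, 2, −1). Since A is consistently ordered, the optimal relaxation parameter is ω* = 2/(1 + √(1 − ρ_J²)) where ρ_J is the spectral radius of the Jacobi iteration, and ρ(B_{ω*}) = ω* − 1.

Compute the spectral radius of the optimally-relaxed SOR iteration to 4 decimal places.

B_J for the 188×188 system has eigenvalues cos(kπ/189); ρ_J = cos(π/189) = 0.9999.
√(1−ρ_J²) = |sin(π/189)| = 0.01662
ω* = 2/(1 + 0.01662) = 2/1.01662 = 1.9673.
ρ(B_{ω*}) = ω*−1 = 0.9673

ρ_SOR = 0.9673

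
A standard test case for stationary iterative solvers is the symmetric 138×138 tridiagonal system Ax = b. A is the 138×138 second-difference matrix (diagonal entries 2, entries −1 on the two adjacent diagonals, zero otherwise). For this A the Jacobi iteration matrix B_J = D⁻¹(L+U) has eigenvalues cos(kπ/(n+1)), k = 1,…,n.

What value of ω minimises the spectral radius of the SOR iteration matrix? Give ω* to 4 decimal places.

ω* = 1.9558

B_J for the 138×138 system has eigenvalues cos(kπ/139); ρ_J = cos(π/139) = 0.9997.
root = sin(π/139) = 0.02260  (since 1−cos² = sin²).
ω* = 2/(1 + 0.02260) = 2/1.02260 = 1.9558.
and ρ(B_{ω*}) = 1.9558 − 1 = 0.9558.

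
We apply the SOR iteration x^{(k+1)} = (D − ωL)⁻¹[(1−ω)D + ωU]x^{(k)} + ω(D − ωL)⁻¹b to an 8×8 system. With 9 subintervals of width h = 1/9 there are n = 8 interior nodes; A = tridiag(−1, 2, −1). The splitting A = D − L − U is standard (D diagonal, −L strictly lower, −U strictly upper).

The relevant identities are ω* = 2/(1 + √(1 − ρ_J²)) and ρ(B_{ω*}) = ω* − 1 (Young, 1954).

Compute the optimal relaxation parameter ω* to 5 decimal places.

½·tridiag(1,0,1) at n=8: λ_k = cos(kπ/9); max |λ| at k=1 ⇒ ρ_J = cos(π/9) ≈ 0.93969.
root = sin(π/9) = 0.342020  (since 1−cos² = sin²).
Young: ω* = 2/(1+√(1−ρ_J²)) = 2/(1+0.342020) = 2/1.342020 = 1.49029.
Hence ρ(B_{ω*}) = 1.49029 − 1 = 0.49029.

ω* = 1.49029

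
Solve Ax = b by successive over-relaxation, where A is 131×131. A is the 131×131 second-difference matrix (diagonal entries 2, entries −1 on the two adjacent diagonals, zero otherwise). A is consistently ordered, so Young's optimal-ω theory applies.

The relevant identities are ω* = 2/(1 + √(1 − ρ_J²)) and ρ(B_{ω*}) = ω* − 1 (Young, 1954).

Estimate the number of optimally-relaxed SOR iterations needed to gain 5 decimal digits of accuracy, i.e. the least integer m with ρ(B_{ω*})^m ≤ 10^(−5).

m = 242

[ρ_J] n=131: ρ(B_J) = cos(π/(n+1)) = cos(π/132) = 0.9997168.
√(1−ρ_J²) simplifies to sin(π/132) = 0.0237977.
So ω* = 2/1.0237977 = 1.9535109 (Young).
[ρ_SOR] ω* − 1 = 0.9535109.
Need (0.9535109)^m ≤ 10^(−5): m ≥ 5·ln10/|ln 0.9535109| = 11.5129/0.0476044 = 241.845 ⇒ m = 242.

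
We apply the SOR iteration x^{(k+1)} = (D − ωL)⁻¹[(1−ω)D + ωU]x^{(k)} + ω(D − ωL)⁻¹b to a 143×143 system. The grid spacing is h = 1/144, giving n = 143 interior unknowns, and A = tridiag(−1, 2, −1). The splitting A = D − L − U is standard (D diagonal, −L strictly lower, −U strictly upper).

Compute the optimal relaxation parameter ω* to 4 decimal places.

ω* = 1.9573

ρ_J = max_k |cos(kπ/144)| = cos(π/144) = 0.9998
1 − cos²(π/144) = sin²(π/144) ⇒ √(1−ρ_J²) = sin(π/144) = 0.02181.
[ω*] 2 ÷ (1 + 0.02181) = 2 ÷ 1.02181 = 1.9573.
Hence ρ(B_{ω*}) = 1.9573 − 1 = 0.9573.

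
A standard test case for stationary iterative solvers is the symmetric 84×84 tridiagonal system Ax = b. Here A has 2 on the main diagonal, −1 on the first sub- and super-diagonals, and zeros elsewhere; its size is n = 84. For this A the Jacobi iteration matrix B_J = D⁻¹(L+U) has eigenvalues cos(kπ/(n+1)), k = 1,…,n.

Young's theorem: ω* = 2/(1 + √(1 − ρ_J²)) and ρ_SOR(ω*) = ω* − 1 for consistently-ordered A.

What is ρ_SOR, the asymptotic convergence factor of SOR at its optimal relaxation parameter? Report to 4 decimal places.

With n=84, ρ(Jacobi) = cos(π/85) = 0.9993.
√(1−ρ_J²) simplifies to sin(π/85) = 0.03695.
Young: ω* = 2/(1+√(1−ρ_J²)) = 2/(1+0.03695) = 2/1.03695 = 1.9287.
ρ_SOR = ω* − 1 = 1.9287 − 1 = 0.9287.

ρ_SOR = 0.9287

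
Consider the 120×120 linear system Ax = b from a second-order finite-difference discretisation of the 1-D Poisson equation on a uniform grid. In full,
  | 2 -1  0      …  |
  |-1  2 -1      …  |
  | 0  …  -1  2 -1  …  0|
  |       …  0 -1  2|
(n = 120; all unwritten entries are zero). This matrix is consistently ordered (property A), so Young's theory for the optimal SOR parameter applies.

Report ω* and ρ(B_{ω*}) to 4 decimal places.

n=120: λ(B_J) = 1 − λ(A)/2 = cos(kπ/121); k=1 gives ρ_J = 0.9997.
√(1−ρ_J²) simplifies to sin(π/121) = 0.02596.
ω* = 2/(1 + 0.02596) = 2/1.02596 = 1.9494.
Hence ρ(B_{ω*}) = 1.9494 − 1 = 0.9494.

ω* = 1.9494, ρ_SOR = 0.9494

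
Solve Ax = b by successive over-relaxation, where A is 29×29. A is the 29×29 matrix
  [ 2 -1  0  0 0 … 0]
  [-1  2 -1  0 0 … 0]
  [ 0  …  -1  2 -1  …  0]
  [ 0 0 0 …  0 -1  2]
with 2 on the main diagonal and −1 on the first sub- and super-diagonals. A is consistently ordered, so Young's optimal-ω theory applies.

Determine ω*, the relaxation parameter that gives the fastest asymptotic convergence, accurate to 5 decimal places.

With n=29, ρ(Jacobi) = cos(π/30) = 0.99452.
√(1−ρ_J²) = |sin(π/30)| = 0.104528
[ω*] 2 ÷ (1 + 0.104528) = 2 ÷ 1.104528 = 1.81073.
ρ(B_{ω*}) = ω*−1 = 0.81073

ω* = 1.81073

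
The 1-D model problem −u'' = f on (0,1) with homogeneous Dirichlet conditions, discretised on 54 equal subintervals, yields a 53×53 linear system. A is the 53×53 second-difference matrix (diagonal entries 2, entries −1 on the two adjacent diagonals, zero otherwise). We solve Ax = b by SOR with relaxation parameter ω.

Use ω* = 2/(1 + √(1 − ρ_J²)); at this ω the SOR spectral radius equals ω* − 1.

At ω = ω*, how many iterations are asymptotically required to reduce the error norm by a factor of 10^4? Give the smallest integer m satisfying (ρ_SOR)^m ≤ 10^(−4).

ρ_J = max_k |cos(kπ/54)| = cos(π/54) = 0.9983082
√(1−ρ_J²) simplifies to sin(π/54) = 0.0581448.
So ω* = 2/1.0581448 = 1.8901005 (Young).
ρ(B_{ω*}) = ω*−1 = 0.8901005
m ≥ 4·ln10 / (−ln 0.8901005) = 79.112; smallest integer m = 80.

m = 80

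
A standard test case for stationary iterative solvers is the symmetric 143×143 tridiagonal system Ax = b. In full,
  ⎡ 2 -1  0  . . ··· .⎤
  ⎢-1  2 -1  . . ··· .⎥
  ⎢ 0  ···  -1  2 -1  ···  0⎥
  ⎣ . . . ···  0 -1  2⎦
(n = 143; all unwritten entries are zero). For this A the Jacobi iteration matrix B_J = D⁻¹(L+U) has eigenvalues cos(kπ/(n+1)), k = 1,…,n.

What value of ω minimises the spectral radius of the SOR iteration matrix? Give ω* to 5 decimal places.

With n=143, ρ(Jacobi) = cos(π/144) = 0.99976.
1 − cos²(π/144) = sin²(π/144) ⇒ √(1−ρ_J²) = sin(π/144) = 0.021815.
Then 2/(1+√(1−ρ_J²)) = 2/(1+0.021815); ω* = 2/1.021815 = 1.95730.
ρ(B_{ω*}) = ω*−1 = 0.95730

ω* = 1.95730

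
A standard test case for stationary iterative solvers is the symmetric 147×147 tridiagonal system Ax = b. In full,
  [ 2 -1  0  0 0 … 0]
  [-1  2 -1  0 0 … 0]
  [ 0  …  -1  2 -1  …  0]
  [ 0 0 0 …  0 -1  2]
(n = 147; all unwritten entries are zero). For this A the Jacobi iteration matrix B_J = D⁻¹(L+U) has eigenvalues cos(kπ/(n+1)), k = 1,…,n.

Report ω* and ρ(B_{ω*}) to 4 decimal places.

With n=147, ρ(Jacobi) = cos(π/148) = 0.9998.
1 − cos²(π/148) = sin²(π/148) ⇒ √(1−ρ_J²) = sin(π/148) = 0.02123.
ω* = 2/(1 + 0.02123) = 2/1.02123 = 1.9584.
Hence ρ(B_{ω*}) = 1.9584 − 1 = 0.9584.

ω* = 1.9584, ρ_SOR = 0.9584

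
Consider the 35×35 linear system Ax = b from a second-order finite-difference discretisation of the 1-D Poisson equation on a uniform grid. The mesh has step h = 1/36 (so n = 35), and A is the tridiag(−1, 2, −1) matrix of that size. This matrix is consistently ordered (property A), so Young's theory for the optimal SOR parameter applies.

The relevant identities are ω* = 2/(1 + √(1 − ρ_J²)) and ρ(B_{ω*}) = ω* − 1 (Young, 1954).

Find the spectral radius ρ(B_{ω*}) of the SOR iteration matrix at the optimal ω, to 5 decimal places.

½·tridiag(1,0,1) at n=35: λ_k = cos(kπ/36); max |λ| at k=1 ⇒ ρ_J = cos(π/36) ≈ 0.99619.
√(1−ρ_J²) = |sin(π/36)| = 0.087156
ω* = 2/(1+0.087156) = 1.83966
At ω = 1.83966 every |λ(B_ω)| = ω−1, so ρ_SOR = 0.83966.

ρ_SOR = 0.83966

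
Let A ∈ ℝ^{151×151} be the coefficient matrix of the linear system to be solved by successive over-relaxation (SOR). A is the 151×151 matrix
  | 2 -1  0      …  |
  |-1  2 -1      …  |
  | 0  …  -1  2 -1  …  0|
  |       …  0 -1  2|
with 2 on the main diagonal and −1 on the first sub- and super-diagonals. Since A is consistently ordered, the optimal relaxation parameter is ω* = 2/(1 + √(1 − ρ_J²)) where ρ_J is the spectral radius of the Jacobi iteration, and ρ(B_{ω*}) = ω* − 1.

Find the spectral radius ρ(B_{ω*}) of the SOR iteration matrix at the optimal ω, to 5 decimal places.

½·tridiag(1,0,1) at n=151: λ_k = cos(kπ/152); max |λ| at k=1 ⇒ ρ_J = cos(π/152) ≈ 0.99979.
√(1 − cos²(π/152)) = sin(π/152) ≈ 0.020667.
Young: ω* = 2/(1+√(1−ρ_J²)) = 2/(1+0.020667) = 2/1.020667 = 1.95950.
At ω = 1.95950 every |λ(B_ω)| = ω−1, so ρ_SOR = 0.95950.

ρ_SOR = 0.95950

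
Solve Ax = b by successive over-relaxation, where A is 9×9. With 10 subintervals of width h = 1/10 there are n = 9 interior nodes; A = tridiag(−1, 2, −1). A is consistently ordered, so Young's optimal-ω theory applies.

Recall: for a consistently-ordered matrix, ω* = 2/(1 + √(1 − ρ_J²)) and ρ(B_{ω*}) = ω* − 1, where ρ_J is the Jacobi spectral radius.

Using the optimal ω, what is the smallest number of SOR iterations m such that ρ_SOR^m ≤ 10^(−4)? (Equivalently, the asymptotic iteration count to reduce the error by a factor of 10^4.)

With n=9, ρ(Jacobi) = cos(π/10) = 0.9510565.
√(1−ρ_J²) simplifies to sin(π/10) = 0.3090170.
ω* = 2 / (1 + 0.3090170) = 2 / 1.3090170 ≈ 1.5278640.
At ω = 1.5278640 every |λ(B_ω)| = ω−1, so ρ_SOR = 0.5278640.
For 4 digits: m = 4·ln10 / (−ln 0.5278640) = 9.21034/0.638917 = 14.416; round up → m = 15.

m = 15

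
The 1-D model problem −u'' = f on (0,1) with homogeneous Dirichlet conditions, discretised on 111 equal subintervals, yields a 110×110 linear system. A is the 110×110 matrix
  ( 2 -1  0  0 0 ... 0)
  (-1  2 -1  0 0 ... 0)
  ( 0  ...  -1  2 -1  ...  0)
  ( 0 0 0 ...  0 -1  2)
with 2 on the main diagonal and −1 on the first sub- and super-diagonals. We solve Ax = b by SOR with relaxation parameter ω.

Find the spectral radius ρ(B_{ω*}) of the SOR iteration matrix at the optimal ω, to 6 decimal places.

n=110: λ(B_J) = 1 − λ(A)/2 = cos(kπ/111); k=1 gives ρ_J = 0.999600.
√(1−ρ_J²) simplifies to sin(π/111) = 0.0282989.
ω* = 2/(1 + 0.0282989) = 2/1.0282989 = 1.944960.
[ρ_SOR] ω* − 1 = 0.944960.

ρ_SOR = 0.944960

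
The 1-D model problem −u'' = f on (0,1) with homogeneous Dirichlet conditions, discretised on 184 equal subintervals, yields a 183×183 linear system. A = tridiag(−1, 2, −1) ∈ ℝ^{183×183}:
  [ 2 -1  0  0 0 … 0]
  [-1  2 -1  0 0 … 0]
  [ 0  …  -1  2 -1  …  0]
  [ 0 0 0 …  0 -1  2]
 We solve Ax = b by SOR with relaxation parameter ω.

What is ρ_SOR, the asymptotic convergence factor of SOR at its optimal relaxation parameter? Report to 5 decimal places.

ρ_SOR = 0.96643

n=183: λ(B_J) = 1 − λ(A)/2 = cos(kπ/184); k=1 gives ρ_J = 0.99985.
√(1 − cos²(π/184)) = sin(π/184) ≈ 0.017073.
[ω*] 2 ÷ (1 + 0.017073) = 2 ÷ 1.017073 = 1.96643.
and ρ(B_{ω*}) = 1.96643 − 1 = 0.96643.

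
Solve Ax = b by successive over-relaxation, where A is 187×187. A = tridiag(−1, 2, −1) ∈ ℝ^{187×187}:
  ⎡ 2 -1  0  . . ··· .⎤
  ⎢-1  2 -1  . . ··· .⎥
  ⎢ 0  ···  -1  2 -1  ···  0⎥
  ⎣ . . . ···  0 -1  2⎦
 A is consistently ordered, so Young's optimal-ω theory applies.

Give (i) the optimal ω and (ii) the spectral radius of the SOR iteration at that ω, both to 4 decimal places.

ω* = 1.9671, ρ_SOR = 0.9671

B_J for the 187×187 system has eigenvalues cos(kπ/188); ρ_J = cos(π/188) = 0.9999.
√(1−ρ_J²) = |sin(π/188)| = 0.01671
[ω*] 2 ÷ (1 + 0.01671) = 2 ÷ 1.01671 = 1.9671.
[ρ_SOR] ω* − 1 = 0.9671.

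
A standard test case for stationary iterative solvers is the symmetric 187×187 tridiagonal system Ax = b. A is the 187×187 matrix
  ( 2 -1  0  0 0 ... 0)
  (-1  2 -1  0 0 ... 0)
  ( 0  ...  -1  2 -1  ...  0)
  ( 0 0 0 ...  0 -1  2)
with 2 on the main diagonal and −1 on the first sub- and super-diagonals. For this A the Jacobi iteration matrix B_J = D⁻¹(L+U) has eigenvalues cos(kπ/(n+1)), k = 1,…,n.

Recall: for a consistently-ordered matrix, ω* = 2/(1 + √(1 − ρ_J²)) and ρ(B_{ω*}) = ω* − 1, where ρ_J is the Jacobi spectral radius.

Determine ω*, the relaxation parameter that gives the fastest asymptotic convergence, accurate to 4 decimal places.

spectrum of D⁻¹(L+U) = {cos(kπ/188) : 1≤k≤187}; ρ_J = cos(π/188) = 0.9999.
root = sin(π/188) = 0.01671  (since 1−cos² = sin²).
So ω* = 2/1.01671 = 1.9671 (Young).
and ρ(B_{ω*}) = 1.9671 − 1 = 0.9671.

ω* = 1.9671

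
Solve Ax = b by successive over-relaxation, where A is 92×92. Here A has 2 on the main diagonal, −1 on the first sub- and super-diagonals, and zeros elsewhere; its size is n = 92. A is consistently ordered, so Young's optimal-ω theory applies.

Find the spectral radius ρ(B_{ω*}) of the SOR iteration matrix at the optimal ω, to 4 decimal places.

ρ_J = max_k |cos(kπ/93)| = cos(π/93) = 0.9994
root = sin(π/93) = 0.03377  (since 1−cos² = sin²).
ω* = 2/(1+0.03377) = 1.9347
Hence ρ(B_{ω*}) = 1.9347 − 1 = 0.9347.

ρ_SOR = 0.9347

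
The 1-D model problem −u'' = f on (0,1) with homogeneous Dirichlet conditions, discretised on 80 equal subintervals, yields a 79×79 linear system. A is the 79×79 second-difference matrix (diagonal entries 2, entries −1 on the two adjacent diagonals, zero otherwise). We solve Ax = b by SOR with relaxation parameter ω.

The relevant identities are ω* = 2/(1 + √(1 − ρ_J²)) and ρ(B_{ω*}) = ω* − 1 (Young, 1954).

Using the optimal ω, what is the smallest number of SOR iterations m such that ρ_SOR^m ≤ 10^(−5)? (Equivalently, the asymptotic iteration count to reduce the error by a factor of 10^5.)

m = 147

½·tridiag(1,0,1) at n=79: λ_k = cos(kπ/80); max |λ| at k=1 ⇒ ρ_J = cos(π/80) ≈ 0.9992290.
√(1−ρ_J²) = |sin(π/80)| = 0.0392598
ω* = 2/(1+0.0392598) = 1.9244466
ρ_SOR = ω* − 1 = 1.9244466 − 1 = 0.9244466.
For 5 digits: m = 5·ln10 / (−ln 0.9244466) = 11.5129/0.07856 = 146.549; round up → m = 147.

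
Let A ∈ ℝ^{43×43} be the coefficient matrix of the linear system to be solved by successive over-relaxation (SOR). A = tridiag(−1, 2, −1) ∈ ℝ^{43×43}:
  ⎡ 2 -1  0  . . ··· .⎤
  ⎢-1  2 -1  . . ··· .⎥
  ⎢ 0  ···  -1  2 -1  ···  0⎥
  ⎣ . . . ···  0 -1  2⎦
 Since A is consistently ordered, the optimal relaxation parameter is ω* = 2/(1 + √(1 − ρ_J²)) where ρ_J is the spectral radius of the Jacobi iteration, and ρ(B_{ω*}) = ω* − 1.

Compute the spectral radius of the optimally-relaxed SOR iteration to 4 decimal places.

ρ_SOR = 0.8668

[ρ_J] n=43: ρ(B_J) = cos(π/(n+1)) = cos(π/44) = 0.9975.
root = sin(π/44) = 0.07134  (since 1−cos² = sin²).
ω* = 2 / (1 + 0.07134) = 2 / 1.07134 ≈ 1.8668.
Hence ρ(B_{ω*}) = 1.8668 − 1 = 0.8668.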